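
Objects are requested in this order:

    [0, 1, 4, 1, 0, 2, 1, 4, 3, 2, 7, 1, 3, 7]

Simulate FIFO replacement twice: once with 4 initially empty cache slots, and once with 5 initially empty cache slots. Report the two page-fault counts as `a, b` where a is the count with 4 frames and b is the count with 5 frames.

7, 6

4 frames: F F F . . F . . F . F F . . → 7 faults.
5 frames: F F F . . F . . F . F . . . → 6 faults.
6 < 7: adding a frame reduced faults, as is typical.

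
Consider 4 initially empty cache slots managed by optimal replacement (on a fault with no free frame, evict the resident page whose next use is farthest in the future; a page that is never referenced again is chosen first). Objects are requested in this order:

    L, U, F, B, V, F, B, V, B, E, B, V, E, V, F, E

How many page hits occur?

10

L -> miss, frames (L)
U -> miss, frames (L U)
F -> miss, frames (L U F)
B -> miss, frames (L U F B)
V -> miss, evict U, frames (L F B V)
F -> hit
B -> hit
V -> hit
B -> hit
E -> miss, evict L, frames (F B V E)
B -> hit
V -> hit
E -> hit
V -> hit
F -> hit
E -> hit
Hits: 10.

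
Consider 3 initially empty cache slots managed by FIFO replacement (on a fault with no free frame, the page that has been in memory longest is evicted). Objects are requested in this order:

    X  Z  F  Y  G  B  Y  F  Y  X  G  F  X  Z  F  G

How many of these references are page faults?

12

X → miss, frames (X)
Z → miss, frames (X Z)
F → miss, frames (X Z F)
Y → miss, evict X, frames (Z F Y)
G → miss, evict Z, frames (F Y G)
B → miss, evict F, frames (Y G B)
Y → hit
F → miss, evict Y, frames (G B F)
Y → miss, evict G, frames (B F Y)
X → miss, evict B, frames (F Y X)
G → miss, evict F, frames (Y X G)
F → miss, evict Y, frames (X G F)
X → hit
Z → miss, evict X, frames (G F Z)
F → hit
G → hit
Page faults: 12.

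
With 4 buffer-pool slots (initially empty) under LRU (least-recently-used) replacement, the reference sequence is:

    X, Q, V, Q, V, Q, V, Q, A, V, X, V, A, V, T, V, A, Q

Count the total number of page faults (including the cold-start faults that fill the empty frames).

6

X: miss, frames [X]
Q: miss, frames [X, Q]
V: miss, frames [X, Q, V]
Q: hit
V: hit
Q: hit
V: hit
Q: hit
A: miss, frames [X, V, Q, A]
V: hit
X: hit
V: hit
A: hit
V: hit
T: miss, evict Q, frames [X, A, V, T]
V: hit
A: hit
Q: miss, evict X, frames [T, V, A, Q]
Page faults: 6.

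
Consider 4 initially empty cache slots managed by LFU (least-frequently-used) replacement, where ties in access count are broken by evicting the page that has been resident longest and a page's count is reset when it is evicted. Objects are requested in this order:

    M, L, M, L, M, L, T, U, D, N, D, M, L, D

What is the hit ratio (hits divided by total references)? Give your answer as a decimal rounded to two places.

M → miss, frames {M}
L → miss, frames {M,L}
M → hit
L → hit
M → hit
L → hit
T → miss, frames {M,L,T}
U → miss, frames {M,L,T,U}
D → miss, evict T, frames {M,L,U,D}
N → miss, evict U, frames {M,L,D,N}
D → hit
M → hit
L → hit
D → hit
Hits: 8 of 14 references → 8/14 = 0.5714.

0.57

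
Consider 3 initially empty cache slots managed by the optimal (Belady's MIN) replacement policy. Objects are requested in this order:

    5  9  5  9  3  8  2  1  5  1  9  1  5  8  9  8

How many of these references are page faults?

7

5 -> miss, frames [5]
9 -> miss, frames [5, 9]
5 -> hit
9 -> hit
3 -> miss, frames [5, 9, 3]
8 -> miss, evict 3, frames [5, 9, 8]
2 -> miss, evict 8, frames [5, 9, 2]
1 -> miss, evict 2, frames [5, 9, 1]
5 -> hit
1 -> hit
9 -> hit
1 -> hit
5 -> hit
8 -> miss, evict 1, frames [5, 9, 8]
9 -> hit
8 -> hit
Page faults: 7.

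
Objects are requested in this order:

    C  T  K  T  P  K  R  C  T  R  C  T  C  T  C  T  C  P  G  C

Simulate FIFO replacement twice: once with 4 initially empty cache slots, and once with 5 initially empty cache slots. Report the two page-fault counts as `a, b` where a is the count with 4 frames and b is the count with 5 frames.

4 frames: F F F . F . F F F . . . . . . . . . F . → 8 faults.
5 frames: F F F . F . F . . . . . . . . . . . F F → 7 faults.
7 < 8: adding a frame reduced faults, as is typical.

8, 7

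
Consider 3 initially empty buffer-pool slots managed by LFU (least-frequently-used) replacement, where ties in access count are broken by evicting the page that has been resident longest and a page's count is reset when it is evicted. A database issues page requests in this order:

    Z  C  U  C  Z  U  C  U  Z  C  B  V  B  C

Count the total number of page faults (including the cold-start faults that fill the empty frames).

Z -> miss, frames [Z]
C -> miss, frames [Z, C]
U -> miss, frames [Z, C, U]
C -> hit
Z -> hit
U -> hit
C -> hit
U -> hit
Z -> hit
C -> hit
B -> miss, evict Z, frames [C, U, B]
V -> miss, evict B, frames [C, U, V]
B -> miss, evict V, frames [C, U, B]
C -> hit
Page faults: 6.

6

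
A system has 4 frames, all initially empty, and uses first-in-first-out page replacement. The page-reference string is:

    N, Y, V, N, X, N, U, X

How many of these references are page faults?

5

N: fault, frames {N}
Y: fault, frames {N,Y}
V: fault, frames {N,Y,V}
N: hit
X: fault, frames {N,Y,V,X}
N: hit
U: fault, evict N, frames {Y,V,X,U}
X: hit
Page faults: 5.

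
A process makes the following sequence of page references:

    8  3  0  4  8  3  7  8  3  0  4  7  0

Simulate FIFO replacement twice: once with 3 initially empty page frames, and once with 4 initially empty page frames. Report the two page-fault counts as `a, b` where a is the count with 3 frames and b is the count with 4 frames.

3 frames: F F F F F F F . . F F . . → 9 faults.
4 frames: F F F F . . F F F F F F . → 10 faults.
10 > 9: adding a frame increased faults — Belady's anomaly.

9, 10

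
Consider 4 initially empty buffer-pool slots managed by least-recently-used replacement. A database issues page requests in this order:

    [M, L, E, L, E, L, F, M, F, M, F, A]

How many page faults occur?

5

M -> fault, frames (M)
L -> fault, frames (M L)
E -> fault, frames (M L E)
L -> hit
E -> hit
L -> hit
F -> fault, frames (M E L F)
M -> hit
F -> hit
M -> hit
F -> hit
A -> fault, evict E, frames (L M F A)
Page faults: 5.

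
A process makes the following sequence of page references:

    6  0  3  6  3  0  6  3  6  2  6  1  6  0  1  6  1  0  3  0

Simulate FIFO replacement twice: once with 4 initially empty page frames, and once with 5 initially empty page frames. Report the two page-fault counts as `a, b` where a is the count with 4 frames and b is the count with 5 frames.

4 frames: F F F . . . . . . F . F F F . . . . F . → 8 faults.
5 frames: F F F . . . . . . F . F . . . . . . . . → 5 faults.
5 < 8: adding a frame reduced faults, as is typical.

8, 5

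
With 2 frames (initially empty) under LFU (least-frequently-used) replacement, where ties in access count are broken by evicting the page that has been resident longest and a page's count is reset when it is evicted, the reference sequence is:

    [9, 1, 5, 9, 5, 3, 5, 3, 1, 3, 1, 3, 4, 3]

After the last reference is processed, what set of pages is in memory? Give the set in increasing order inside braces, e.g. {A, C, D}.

9 → fault, frames (9)
1 → fault, frames (9 1)
5 → fault, evict 9, frames (1 5)
9 → fault, evict 1, frames (5 9)
5 → hit
3 → fault, evict 9, frames (5 3)
5 → hit
3 → hit
1 → fault, evict 3, frames (5 1)
3 → fault, evict 1, frames (5 3)
1 → fault, evict 3, frames (5 1)
3 → fault, evict 1, frames (5 3)
4 → fault, evict 3, frames (5 4)
3 → fault, evict 4, frames (5 3)

{3, 5}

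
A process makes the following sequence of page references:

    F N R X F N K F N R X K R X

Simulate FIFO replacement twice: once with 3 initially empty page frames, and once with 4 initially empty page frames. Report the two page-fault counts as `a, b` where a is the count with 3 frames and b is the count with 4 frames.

9, 10

3 frames: F F F F F F F . . F F . . . → 9 faults.
4 frames: F F F F . . F F F F F F . . → 10 faults.
10 > 9: adding a frame increased faults — Belady's anomaly.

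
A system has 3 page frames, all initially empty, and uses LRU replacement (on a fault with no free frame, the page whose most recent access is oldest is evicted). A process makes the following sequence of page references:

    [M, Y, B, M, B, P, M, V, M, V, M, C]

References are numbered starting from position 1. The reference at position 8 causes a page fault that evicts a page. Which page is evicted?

pos 1: M: fault, frames (M)
pos 2: Y: fault, frames (M Y)
pos 3: B: fault, frames (M Y B)
pos 4: M: hit
pos 5: B: hit
pos 6: P: fault, evict Y, frames (M B P)
pos 7: M: hit
pos 8: V: fault, evict B, frames (P M V)
At position 8, page B is evicted.

B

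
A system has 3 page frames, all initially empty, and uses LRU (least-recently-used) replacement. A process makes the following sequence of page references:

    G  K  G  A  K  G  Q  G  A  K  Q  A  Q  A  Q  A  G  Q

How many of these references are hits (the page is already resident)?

10

G → fault, frames {G}
K → fault, frames {G,K}
G → hit
A → fault, frames {K,G,A}
K → hit
G → hit
Q → fault, evict A, frames {K,G,Q}
G → hit
A → fault, evict K, frames {Q,G,A}
K → fault, evict Q, frames {G,A,K}
Q → fault, evict G, frames {A,K,Q}
A → hit
Q → hit
A → hit
Q → hit
A → hit
G → fault, evict K, frames {Q,A,G}
Q → hit
Hits: 10.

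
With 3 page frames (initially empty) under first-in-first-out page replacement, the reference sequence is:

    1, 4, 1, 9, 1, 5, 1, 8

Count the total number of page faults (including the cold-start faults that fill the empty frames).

1: fault, frames {1}
4: fault, frames {1,4}
1: hit
9: fault, frames {1,4,9}
1: hit
5: fault, evict 1, frames {4,9,5}
1: fault, evict 4, frames {9,5,1}
8: fault, evict 9, frames {5,1,8}
Page faults: 6.

6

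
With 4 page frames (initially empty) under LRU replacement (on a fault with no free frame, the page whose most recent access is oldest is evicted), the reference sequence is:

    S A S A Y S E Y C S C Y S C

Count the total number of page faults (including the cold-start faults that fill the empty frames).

5

S -> miss, frames [S]
A -> miss, frames [S, A]
S -> hit
A -> hit
Y -> miss, frames [S, A, Y]
S -> hit
E -> miss, frames [A, Y, S, E]
Y -> hit
C -> miss, evict A, frames [S, E, Y, C]
S -> hit
C -> hit
Y -> hit
S -> hit
C -> hit
Page faults: 5.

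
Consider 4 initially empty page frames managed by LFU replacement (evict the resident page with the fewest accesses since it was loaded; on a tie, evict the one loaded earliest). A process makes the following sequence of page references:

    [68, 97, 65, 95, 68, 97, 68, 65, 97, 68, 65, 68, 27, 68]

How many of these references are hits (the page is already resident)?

9

68 → fault, frames (68)
97 → fault, frames (68 97)
65 → fault, frames (68 97 65)
95 → fault, frames (68 97 65 95)
68 → hit
97 → hit
68 → hit
65 → hit
97 → hit
68 → hit
65 → hit
68 → hit
27 → fault, evict 95, frames (68 97 65 27)
68 → hit
Hits: 9.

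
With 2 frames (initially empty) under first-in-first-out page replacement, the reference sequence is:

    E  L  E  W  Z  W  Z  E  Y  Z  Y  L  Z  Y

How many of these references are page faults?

9

E: fault, frames {E}
L: fault, frames {E,L}
E: hit
W: fault, evict E, frames {L,W}
Z: fault, evict L, frames {W,Z}
W: hit
Z: hit
E: fault, evict W, frames {Z,E}
Y: fault, evict Z, frames {E,Y}
Z: fault, evict E, frames {Y,Z}
Y: hit
L: fault, evict Y, frames {Z,L}
Z: hit
Y: fault, evict Z, frames {L,Y}
Page faults: 9.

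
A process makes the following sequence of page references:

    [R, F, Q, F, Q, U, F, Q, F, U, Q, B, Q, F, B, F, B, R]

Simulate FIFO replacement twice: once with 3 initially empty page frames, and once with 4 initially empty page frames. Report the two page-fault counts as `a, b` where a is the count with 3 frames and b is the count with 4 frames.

3 frames: F F F . . F . . . . . F . F . . . F → 7 faults.
4 frames: F F F . . F . . . . . F . . . . . F → 6 faults.
6 < 7: adding a frame reduced faults, as is typical.

7, 6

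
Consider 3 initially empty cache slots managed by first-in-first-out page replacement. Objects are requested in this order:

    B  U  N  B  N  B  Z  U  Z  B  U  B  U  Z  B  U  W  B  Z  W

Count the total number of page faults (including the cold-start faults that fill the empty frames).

B → miss, frames {B}
U → miss, frames {B,U}
N → miss, frames {B,U,N}
B → hit
N → hit
B → hit
Z → miss, evict B, frames {U,N,Z}
U → hit
Z → hit
B → miss, evict U, frames {N,Z,B}
U → miss, evict N, frames {Z,B,U}
B → hit
U → hit
Z → hit
B → hit
U → hit
W → miss, evict Z, frames {B,U,W}
B → hit
Z → miss, evict B, frames {U,W,Z}
W → hit
Page faults: 8.

8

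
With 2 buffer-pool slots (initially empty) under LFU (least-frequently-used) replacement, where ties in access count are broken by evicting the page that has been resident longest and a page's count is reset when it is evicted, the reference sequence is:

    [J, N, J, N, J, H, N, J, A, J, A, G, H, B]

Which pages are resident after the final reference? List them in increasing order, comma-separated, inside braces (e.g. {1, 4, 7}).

J → fault, frames [J]
N → fault, frames [J, N]
J → hit
N → hit
J → hit
H → fault, evict N, frames [J, H]
N → fault, evict H, frames [J, N]
J → hit
A → fault, evict N, frames [J, A]
J → hit
A → hit
G → fault, evict A, frames [J, G]
H → fault, evict G, frames [J, H]
B → fault, evict H, frames [J, B]

{B, J}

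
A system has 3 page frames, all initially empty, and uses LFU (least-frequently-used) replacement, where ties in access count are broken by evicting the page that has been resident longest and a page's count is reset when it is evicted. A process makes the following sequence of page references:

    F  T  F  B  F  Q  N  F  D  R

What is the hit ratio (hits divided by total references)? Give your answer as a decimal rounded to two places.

0.30

F -> fault, frames [F]
T -> fault, frames [F, T]
F -> hit
B -> fault, frames [F, T, B]
F -> hit
Q -> fault, evict T, frames [F, B, Q]
N -> fault, evict B, frames [F, Q, N]
F -> hit
D -> fault, evict Q, frames [F, N, D]
R -> fault, evict N, frames [F, D, R]
Hits: 3 of 10 references → 3/10 = 0.3000.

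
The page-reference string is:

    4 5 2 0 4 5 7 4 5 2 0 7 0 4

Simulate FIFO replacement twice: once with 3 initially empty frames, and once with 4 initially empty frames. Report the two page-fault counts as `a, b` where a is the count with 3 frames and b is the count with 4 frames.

10, 11

3 frames: F F F F F F F . . F F . . F → 10 faults.
4 frames: F F F F . . F F F F F F . F → 11 faults.
11 > 10: adding a frame increased faults — Belady's anomaly.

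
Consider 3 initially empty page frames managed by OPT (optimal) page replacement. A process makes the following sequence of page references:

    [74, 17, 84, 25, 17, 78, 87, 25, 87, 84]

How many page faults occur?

74 → fault, frames [74]
17 → fault, frames [74, 17]
84 → fault, frames [74, 17, 84]
25 → fault, evict 74, frames [17, 84, 25]
17 → hit
78 → fault, evict 17, frames [84, 25, 78]
87 → fault, evict 78, frames [84, 25, 87]
25 → hit
87 → hit
84 → hit
Page faults: 6.

6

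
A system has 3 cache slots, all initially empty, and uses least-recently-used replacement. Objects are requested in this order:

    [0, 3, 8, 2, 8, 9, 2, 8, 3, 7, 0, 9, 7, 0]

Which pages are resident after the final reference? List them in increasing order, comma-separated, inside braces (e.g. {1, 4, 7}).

0 → miss, frames [0]
3 → miss, frames [0, 3]
8 → miss, frames [0, 3, 8]
2 → miss, evict 0, frames [3, 8, 2]
8 → hit
9 → miss, evict 3, frames [2, 8, 9]
2 → hit
8 → hit
3 → miss, evict 9, frames [2, 8, 3]
7 → miss, evict 2, frames [8, 3, 7]
0 → miss, evict 8, frames [3, 7, 0]
9 → miss, evict 3, frames [7, 0, 9]
7 → hit
0 → hit

{0, 7, 9}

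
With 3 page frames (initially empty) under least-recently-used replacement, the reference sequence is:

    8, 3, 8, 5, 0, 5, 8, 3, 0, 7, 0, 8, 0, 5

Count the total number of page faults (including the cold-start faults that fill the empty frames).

8: miss, frames [8]
3: miss, frames [8, 3]
8: hit
5: miss, frames [3, 8, 5]
0: miss, evict 3, frames [8, 5, 0]
5: hit
8: hit
3: miss, evict 0, frames [5, 8, 3]
0: miss, evict 5, frames [8, 3, 0]
7: miss, evict 8, frames [3, 0, 7]
0: hit
8: miss, evict 3, frames [7, 0, 8]
0: hit
5: miss, evict 7, frames [8, 0, 5]
Page faults: 9.

9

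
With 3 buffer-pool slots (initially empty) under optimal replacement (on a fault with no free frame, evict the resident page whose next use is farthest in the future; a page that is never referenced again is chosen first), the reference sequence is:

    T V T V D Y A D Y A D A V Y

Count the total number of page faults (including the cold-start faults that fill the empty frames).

6

T -> miss, frames [T]
V -> miss, frames [T, V]
T -> hit
V -> hit
D -> miss, frames [T, V, D]
Y -> miss, evict T, frames [V, D, Y]
A -> miss, evict V, frames [D, Y, A]
D -> hit
Y -> hit
A -> hit
D -> hit
A -> hit
V -> miss, evict A, frames [D, Y, V]
Y -> hit
Page faults: 6.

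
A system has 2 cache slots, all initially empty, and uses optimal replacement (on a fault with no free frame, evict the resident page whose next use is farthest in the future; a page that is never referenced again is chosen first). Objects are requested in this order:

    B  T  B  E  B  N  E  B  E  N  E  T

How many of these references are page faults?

B → miss, frames (B)
T → miss, frames (B T)
B → hit
E → miss, evict T, frames (B E)
B → hit
N → miss, evict B, frames (E N)
E → hit
B → miss, evict N, frames (E B)
E → hit
N → miss, evict B, frames (E N)
E → hit
T → miss, evict N, frames (E T)
Page faults: 7.

7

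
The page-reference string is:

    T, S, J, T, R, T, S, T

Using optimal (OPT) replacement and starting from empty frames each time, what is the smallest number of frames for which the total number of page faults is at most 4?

3

f=1: 8 faults
f=2: 5 faults
f=3: 4 faults
f=4: 4 faults
Smallest f with faults ≤ 4 is 3.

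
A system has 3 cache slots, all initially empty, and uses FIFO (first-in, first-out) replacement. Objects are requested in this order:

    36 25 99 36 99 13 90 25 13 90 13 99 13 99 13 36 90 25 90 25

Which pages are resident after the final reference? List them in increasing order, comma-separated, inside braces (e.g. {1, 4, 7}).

{25, 36, 90}

36 → fault, frames {36}
25 → fault, frames {36,25}
99 → fault, frames {36,25,99}
36 → hit
99 → hit
13 → fault, evict 36, frames {25,99,13}
90 → fault, evict 25, frames {99,13,90}
25 → fault, evict 99, frames {13,90,25}
13 → hit
90 → hit
13 → hit
99 → fault, evict 13, frames {90,25,99}
13 → fault, evict 90, frames {25,99,13}
99 → hit
13 → hit
36 → fault, evict 25, frames {99,13,36}
90 → fault, evict 99, frames {13,36,90}
25 → fault, evict 13, frames {36,90,25}
90 → hit
25 → hit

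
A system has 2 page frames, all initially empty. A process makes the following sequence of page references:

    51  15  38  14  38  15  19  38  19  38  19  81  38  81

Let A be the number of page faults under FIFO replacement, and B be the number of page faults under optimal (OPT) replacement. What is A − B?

Under FIFO: F F F F . F F F . . . F . . → 8 faults.
Under OPT: F F F F . F F . . . . F . . → 7 faults.
A − B = 8 − 7 = 1.

1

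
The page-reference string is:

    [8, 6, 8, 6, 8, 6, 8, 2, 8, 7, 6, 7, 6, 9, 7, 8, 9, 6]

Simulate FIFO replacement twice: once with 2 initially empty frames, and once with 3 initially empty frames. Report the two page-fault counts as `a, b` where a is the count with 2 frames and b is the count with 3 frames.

11, 7

2 frames: F F . . . . . F F F F . . F F F F F → 11 faults.
3 frames: F F . . . . . F . F . . . F . F . F → 7 faults.
7 < 11: adding a frame reduced faults, as is typical.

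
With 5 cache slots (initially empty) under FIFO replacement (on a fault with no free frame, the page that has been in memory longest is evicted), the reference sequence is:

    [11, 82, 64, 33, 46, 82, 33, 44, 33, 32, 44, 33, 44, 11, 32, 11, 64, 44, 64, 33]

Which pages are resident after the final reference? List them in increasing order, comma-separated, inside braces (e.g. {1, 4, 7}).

{11, 32, 33, 44, 64}

11: miss, frames [11]
82: miss, frames [11, 82]
64: miss, frames [11, 82, 64]
33: miss, frames [11, 82, 64, 33]
46: miss, frames [11, 82, 64, 33, 46]
82: hit
33: hit
44: miss, evict 11, frames [82, 64, 33, 46, 44]
33: hit
32: miss, evict 82, frames [64, 33, 46, 44, 32]
44: hit
33: hit
44: hit
11: miss, evict 64, frames [33, 46, 44, 32, 11]
32: hit
11: hit
64: miss, evict 33, frames [46, 44, 32, 11, 64]
44: hit
64: hit
33: miss, evict 46, frames [44, 32, 11, 64, 33]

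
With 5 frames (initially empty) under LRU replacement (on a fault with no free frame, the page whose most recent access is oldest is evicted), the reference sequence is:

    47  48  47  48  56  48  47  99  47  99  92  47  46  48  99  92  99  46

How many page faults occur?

47 → fault, frames (47)
48 → fault, frames (47 48)
47 → hit
48 → hit
56 → fault, frames (47 48 56)
48 → hit
47 → hit
99 → fault, frames (56 48 47 99)
47 → hit
99 → hit
92 → fault, frames (56 48 47 99 92)
47 → hit
46 → fault, evict 56, frames (48 99 92 47 46)
48 → hit
99 → hit
92 → hit
99 → hit
46 → hit
Page faults: 6.

6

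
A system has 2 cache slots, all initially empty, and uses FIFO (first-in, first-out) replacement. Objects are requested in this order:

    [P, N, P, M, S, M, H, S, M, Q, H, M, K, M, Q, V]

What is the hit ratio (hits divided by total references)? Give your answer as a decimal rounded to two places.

0.25

P → fault, frames {P}
N → fault, frames {P,N}
P → hit
M → fault, evict P, frames {N,M}
S → fault, evict N, frames {M,S}
M → hit
H → fault, evict M, frames {S,H}
S → hit
M → fault, evict S, frames {H,M}
Q → fault, evict H, frames {M,Q}
H → fault, evict M, frames {Q,H}
M → fault, evict Q, frames {H,M}
K → fault, evict H, frames {M,K}
M → hit
Q → fault, evict M, frames {K,Q}
V → fault, evict K, frames {Q,V}
Hits: 4 of 16 references → 4/16 = 0.2500.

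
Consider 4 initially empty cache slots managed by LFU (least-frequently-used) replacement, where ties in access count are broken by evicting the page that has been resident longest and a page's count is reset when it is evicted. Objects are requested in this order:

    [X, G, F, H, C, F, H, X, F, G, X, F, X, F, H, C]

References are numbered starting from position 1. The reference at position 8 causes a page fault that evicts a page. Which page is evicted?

pos 1: X -> fault, frames [X]
pos 2: G -> fault, frames [X, G]
pos 3: F -> fault, frames [X, G, F]
pos 4: H -> fault, frames [X, G, F, H]
pos 5: C -> fault, evict X, frames [G, F, H, C]
pos 6: F -> hit
pos 7: H -> hit
pos 8: X -> fault, evict G, frames [F, H, C, X]
At position 8, page G is evicted.

G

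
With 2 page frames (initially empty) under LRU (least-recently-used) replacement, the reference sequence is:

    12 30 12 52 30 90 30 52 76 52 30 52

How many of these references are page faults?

8

12 -> miss, frames {12}
30 -> miss, frames {12,30}
12 -> hit
52 -> miss, evict 30, frames {12,52}
30 -> miss, evict 12, frames {52,30}
90 -> miss, evict 52, frames {30,90}
30 -> hit
52 -> miss, evict 90, frames {30,52}
76 -> miss, evict 30, frames {52,76}
52 -> hit
30 -> miss, evict 76, frames {52,30}
52 -> hit
Page faults: 8.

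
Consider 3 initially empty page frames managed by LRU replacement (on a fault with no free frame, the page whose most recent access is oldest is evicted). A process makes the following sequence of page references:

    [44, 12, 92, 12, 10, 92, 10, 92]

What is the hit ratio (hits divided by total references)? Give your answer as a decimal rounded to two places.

0.50

44: miss, frames [44]
12: miss, frames [44, 12]
92: miss, frames [44, 12, 92]
12: hit
10: miss, evict 44, frames [92, 12, 10]
92: hit
10: hit
92: hit
Hits: 4 of 8 references → 4/8 = 0.5000.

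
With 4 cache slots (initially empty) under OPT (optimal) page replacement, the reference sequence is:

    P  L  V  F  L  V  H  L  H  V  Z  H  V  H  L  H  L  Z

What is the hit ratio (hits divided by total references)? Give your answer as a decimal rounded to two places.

P -> fault, frames [P]
L -> fault, frames [P, L]
V -> fault, frames [P, L, V]
F -> fault, frames [P, L, V, F]
L -> hit
V -> hit
H -> fault, evict F, frames [P, L, V, H]
L -> hit
H -> hit
V -> hit
Z -> fault, evict P, frames [L, V, H, Z]
H -> hit
V -> hit
H -> hit
L -> hit
H -> hit
L -> hit
Z -> hit
Hits: 12 of 18 references → 12/18 = 0.6667.

0.67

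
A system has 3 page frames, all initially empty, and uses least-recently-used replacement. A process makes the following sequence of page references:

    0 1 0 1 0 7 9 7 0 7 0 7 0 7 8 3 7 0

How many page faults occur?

0: fault, frames (0)
1: fault, frames (0 1)
0: hit
1: hit
0: hit
7: fault, frames (1 0 7)
9: fault, evict 1, frames (0 7 9)
7: hit
0: hit
7: hit
0: hit
7: hit
0: hit
7: hit
8: fault, evict 9, frames (0 7 8)
3: fault, evict 0, frames (7 8 3)
7: hit
0: fault, evict 8, frames (3 7 0)
Page faults: 7.

7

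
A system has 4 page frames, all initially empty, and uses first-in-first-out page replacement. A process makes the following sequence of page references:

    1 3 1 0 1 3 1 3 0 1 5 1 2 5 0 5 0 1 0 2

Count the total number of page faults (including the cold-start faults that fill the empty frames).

1 → miss, frames [1]
3 → miss, frames [1, 3]
1 → hit
0 → miss, frames [1, 3, 0]
1 → hit
3 → hit
1 → hit
3 → hit
0 → hit
1 → hit
5 → miss, frames [1, 3, 0, 5]
1 → hit
2 → miss, evict 1, frames [3, 0, 5, 2]
5 → hit
0 → hit
5 → hit
0 → hit
1 → miss, evict 3, frames [0, 5, 2, 1]
0 → hit
2 → hit
Page faults: 6.

6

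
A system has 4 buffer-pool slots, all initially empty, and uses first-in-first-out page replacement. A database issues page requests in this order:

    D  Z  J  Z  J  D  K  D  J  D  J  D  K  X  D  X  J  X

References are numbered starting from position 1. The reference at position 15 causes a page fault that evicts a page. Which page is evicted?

pos 1: D -> miss, frames (D)
pos 2: Z -> miss, frames (D Z)
pos 3: J -> miss, frames (D Z J)
pos 4: Z -> hit
pos 5: J -> hit
pos 6: D -> hit
pos 7: K -> miss, frames (D Z J K)
pos 8: D -> hit
pos 9: J -> hit
pos 10: D -> hit
pos 11: J -> hit
pos 12: D -> hit
pos 13: K -> hit
pos 14: X -> miss, evict D, frames (Z J K X)
pos 15: D -> miss, evict Z, frames (J K X D)
At position 15, page Z is evicted.

Z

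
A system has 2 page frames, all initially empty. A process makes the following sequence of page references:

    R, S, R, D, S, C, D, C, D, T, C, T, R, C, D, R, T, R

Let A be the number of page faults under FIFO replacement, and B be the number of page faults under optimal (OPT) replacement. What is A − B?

Under FIFO: F F . F . F . . . F . . F F F F F . → 10 faults.
Under OPT: F F . F . F . . . F . . F . F . F . → 8 faults.
A − B = 10 − 8 = 2.

2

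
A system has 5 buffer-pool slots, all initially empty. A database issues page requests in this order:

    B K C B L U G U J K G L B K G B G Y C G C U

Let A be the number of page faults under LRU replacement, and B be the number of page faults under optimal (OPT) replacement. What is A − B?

2

Under LRU: F F F . F F F . F F . . F . . . . F F . . F → 12 faults.
Under OPT: F F F . F F F . F . . . . . . . . F F . . F → 10 faults.
A − B = 12 − 10 = 2.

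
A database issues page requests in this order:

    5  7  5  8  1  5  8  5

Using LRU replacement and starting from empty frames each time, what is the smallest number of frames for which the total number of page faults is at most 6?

2

f=1: 8 faults
f=2: 6 faults
f=3: 4 faults
f=4: 4 faults
Smallest f with faults ≤ 6 is 2.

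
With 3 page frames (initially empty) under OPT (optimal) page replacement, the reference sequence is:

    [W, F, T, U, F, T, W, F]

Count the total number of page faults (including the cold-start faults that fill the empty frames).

5

W: fault, frames {W}
F: fault, frames {W,F}
T: fault, frames {W,F,T}
U: fault, evict W, frames {F,T,U}
F: hit
T: hit
W: fault, evict U, frames {F,T,W}
F: hit
Page faults: 5.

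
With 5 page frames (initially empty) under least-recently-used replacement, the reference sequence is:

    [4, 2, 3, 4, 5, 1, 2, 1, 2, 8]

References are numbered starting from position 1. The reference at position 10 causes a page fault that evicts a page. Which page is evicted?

3

pos 1: 4 -> miss, frames {4}
pos 2: 2 -> miss, frames {4,2}
pos 3: 3 -> miss, frames {4,2,3}
pos 4: 4 -> hit
pos 5: 5 -> miss, frames {2,3,4,5}
pos 6: 1 -> miss, frames {2,3,4,5,1}
pos 7: 2 -> hit
pos 8: 1 -> hit
pos 9: 2 -> hit
pos 10: 8 -> miss, evict 3, frames {4,5,1,2,8}
At position 10, page 3 is evicted.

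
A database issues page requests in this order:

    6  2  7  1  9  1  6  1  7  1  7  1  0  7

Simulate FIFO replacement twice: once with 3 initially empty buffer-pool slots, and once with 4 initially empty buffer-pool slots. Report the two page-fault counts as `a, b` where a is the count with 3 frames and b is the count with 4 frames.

3 frames: F F F F F . F . F F . . F . → 9 faults.
4 frames: F F F F F . F . . . . . F F → 8 faults.
8 < 9: adding a frame reduced faults, as is typical.

9, 8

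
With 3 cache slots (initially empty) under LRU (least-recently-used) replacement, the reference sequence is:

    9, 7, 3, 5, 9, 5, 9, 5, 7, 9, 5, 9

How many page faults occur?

6

9: miss, frames {9}
7: miss, frames {9,7}
3: miss, frames {9,7,3}
5: miss, evict 9, frames {7,3,5}
9: miss, evict 7, frames {3,5,9}
5: hit
9: hit
5: hit
7: miss, evict 3, frames {9,5,7}
9: hit
5: hit
9: hit
Page faults: 6.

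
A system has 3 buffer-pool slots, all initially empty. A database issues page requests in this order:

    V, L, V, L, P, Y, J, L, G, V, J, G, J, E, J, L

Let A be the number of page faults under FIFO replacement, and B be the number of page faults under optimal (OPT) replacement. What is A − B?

Under FIFO: F F . . F F F F F F F . . F . F → 11 faults.
Under OPT: F F . . F F F . F . . . . F . F → 8 faults.
A − B = 11 − 8 = 3.

3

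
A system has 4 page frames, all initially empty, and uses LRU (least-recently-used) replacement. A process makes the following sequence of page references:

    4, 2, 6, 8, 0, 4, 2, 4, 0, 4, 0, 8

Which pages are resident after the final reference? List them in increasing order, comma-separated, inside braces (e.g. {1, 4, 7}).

{0, 2, 4, 8}

4 -> fault, frames (4)
2 -> fault, frames (4 2)
6 -> fault, frames (4 2 6)
8 -> fault, frames (4 2 6 8)
0 -> fault, evict 4, frames (2 6 8 0)
4 -> fault, evict 2, frames (6 8 0 4)
2 -> fault, evict 6, frames (8 0 4 2)
4 -> hit
0 -> hit
4 -> hit
0 -> hit
8 -> hit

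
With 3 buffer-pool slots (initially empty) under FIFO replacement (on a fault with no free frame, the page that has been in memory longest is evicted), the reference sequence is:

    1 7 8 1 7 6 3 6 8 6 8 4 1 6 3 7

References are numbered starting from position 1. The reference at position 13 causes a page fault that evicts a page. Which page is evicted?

6

pos 1: 1 → miss, frames [1]
pos 2: 7 → miss, frames [1, 7]
pos 3: 8 → miss, frames [1, 7, 8]
pos 4: 1 → hit
pos 5: 7 → hit
pos 6: 6 → miss, evict 1, frames [7, 8, 6]
pos 7: 3 → miss, evict 7, frames [8, 6, 3]
pos 8: 6 → hit
pos 9: 8 → hit
pos 10: 6 → hit
pos 11: 8 → hit
pos 12: 4 → miss, evict 8, frames [6, 3, 4]
pos 13: 1 → miss, evict 6, frames [3, 4, 1]
At position 13, page 6 is evicted.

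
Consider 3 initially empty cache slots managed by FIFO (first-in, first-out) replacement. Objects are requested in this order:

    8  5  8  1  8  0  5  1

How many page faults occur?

4

8: miss, frames [8]
5: miss, frames [8, 5]
8: hit
1: miss, frames [8, 5, 1]
8: hit
0: miss, evict 8, frames [5, 1, 0]
5: hit
1: hit
Page faults: 4.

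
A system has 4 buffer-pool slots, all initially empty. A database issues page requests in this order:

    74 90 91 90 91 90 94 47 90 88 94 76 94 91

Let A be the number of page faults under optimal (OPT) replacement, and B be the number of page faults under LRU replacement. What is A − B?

Under OPT: F F F . . . F F . F . F . . → 7 faults.
Under LRU: F F F . . . F F . F . F . F → 8 faults.
A − B = 7 − 8 = -1.

-1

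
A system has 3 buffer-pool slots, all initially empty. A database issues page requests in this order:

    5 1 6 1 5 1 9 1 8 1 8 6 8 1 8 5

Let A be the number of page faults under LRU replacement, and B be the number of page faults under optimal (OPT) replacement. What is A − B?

1

Under LRU: F F F . . . F . F . . F . . . F → 7 faults.
Under OPT: F F F . . . F . F . . . . . . F → 6 faults.
A − B = 7 − 6 = 1.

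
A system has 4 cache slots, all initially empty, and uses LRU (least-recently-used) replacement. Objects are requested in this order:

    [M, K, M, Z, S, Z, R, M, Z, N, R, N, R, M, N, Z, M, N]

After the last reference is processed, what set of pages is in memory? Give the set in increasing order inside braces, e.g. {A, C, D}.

{M, N, R, Z}

M -> miss, frames (M)
K -> miss, frames (M K)
M -> hit
Z -> miss, frames (K M Z)
S -> miss, frames (K M Z S)
Z -> hit
R -> miss, evict K, frames (M S Z R)
M -> hit
Z -> hit
N -> miss, evict S, frames (R M Z N)
R -> hit
N -> hit
R -> hit
M -> hit
N -> hit
Z -> hit
M -> hit
N -> hit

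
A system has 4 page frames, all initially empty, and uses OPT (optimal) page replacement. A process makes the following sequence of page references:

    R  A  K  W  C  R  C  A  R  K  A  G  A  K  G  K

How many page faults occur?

6

R → fault, frames {R}
A → fault, frames {R,A}
K → fault, frames {R,A,K}
W → fault, frames {R,A,K,W}
C → fault, evict W, frames {R,A,K,C}
R → hit
C → hit
A → hit
R → hit
K → hit
A → hit
G → fault, evict C, frames {R,A,K,G}
A → hit
K → hit
G → hit
K → hit
Page faults: 6.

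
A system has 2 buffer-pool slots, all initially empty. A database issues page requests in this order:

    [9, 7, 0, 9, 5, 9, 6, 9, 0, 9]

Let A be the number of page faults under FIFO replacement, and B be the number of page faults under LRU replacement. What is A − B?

1

Under FIFO: F F F F F . F F F . → 8 faults.
Under LRU: F F F F F . F . F . → 7 faults.
A − B = 8 − 7 = 1.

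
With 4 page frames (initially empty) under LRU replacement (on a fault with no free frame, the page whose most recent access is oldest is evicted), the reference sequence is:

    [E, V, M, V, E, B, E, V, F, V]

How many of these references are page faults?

5

E → miss, frames [E]
V → miss, frames [E, V]
M → miss, frames [E, V, M]
V → hit
E → hit
B → miss, frames [M, V, E, B]
E → hit
V → hit
F → miss, evict M, frames [B, E, V, F]
V → hit
Page faults: 5.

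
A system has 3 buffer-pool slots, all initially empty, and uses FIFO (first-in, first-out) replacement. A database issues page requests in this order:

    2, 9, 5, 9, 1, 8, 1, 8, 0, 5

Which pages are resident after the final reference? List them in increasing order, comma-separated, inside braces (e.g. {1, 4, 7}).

2 -> miss, frames {2}
9 -> miss, frames {2,9}
5 -> miss, frames {2,9,5}
9 -> hit
1 -> miss, evict 2, frames {9,5,1}
8 -> miss, evict 9, frames {5,1,8}
1 -> hit
8 -> hit
0 -> miss, evict 5, frames {1,8,0}
5 -> miss, evict 1, frames {8,0,5}

{0, 5, 8}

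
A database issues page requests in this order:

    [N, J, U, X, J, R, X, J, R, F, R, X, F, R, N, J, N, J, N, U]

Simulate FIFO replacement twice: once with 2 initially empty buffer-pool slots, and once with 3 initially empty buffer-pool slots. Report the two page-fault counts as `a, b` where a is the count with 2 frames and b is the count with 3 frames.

2 frames: F F F F F F F F F F . F . F F F . . . F → 15 faults.
3 frames: F F F F . F . F . F . F . F F F . . . F → 12 faults.
12 < 15: adding a frame reduced faults, as is typical.

15, 12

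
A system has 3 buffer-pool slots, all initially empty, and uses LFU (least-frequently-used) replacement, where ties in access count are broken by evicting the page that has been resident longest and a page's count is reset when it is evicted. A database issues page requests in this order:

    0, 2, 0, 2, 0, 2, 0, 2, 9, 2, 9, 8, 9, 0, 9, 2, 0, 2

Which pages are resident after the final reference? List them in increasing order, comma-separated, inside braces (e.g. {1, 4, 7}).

0: fault, frames {0}
2: fault, frames {0,2}
0: hit
2: hit
0: hit
2: hit
0: hit
2: hit
9: fault, frames {0,2,9}
2: hit
9: hit
8: fault, evict 9, frames {0,2,8}
9: fault, evict 8, frames {0,2,9}
0: hit
9: hit
2: hit
0: hit
2: hit

{0, 2, 9}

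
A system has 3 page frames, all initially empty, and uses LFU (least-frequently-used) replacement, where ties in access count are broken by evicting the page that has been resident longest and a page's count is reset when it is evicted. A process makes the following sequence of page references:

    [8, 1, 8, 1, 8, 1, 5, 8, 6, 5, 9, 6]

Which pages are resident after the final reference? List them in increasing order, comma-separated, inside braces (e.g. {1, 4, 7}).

{1, 6, 8}

8 → miss, frames (8)
1 → miss, frames (8 1)
8 → hit
1 → hit
8 → hit
1 → hit
5 → miss, frames (8 1 5)
8 → hit
6 → miss, evict 5, frames (8 1 6)
5 → miss, evict 6, frames (8 1 5)
9 → miss, evict 5, frames (8 1 9)
6 → miss, evict 9, frames (8 1 6)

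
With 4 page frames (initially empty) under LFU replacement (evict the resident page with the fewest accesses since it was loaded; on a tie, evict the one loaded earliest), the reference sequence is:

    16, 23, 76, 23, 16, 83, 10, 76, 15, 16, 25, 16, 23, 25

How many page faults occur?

8

16 → miss, frames {16}
23 → miss, frames {16,23}
76 → miss, frames {16,23,76}
23 → hit
16 → hit
83 → miss, frames {16,23,76,83}
10 → miss, evict 76, frames {16,23,83,10}
76 → miss, evict 83, frames {16,23,10,76}
15 → miss, evict 10, frames {16,23,76,15}
16 → hit
25 → miss, evict 76, frames {16,23,15,25}
16 → hit
23 → hit
25 → hit
Page faults: 8.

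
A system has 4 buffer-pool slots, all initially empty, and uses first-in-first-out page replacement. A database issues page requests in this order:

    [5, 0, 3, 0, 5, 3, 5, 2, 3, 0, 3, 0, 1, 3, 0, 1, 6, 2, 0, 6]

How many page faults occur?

7

5 → fault, frames {5}
0 → fault, frames {5,0}
3 → fault, frames {5,0,3}
0 → hit
5 → hit
3 → hit
5 → hit
2 → fault, frames {5,0,3,2}
3 → hit
0 → hit
3 → hit
0 → hit
1 → fault, evict 5, frames {0,3,2,1}
3 → hit
0 → hit
1 → hit
6 → fault, evict 0, frames {3,2,1,6}
2 → hit
0 → fault, evict 3, frames {2,1,6,0}
6 → hit
Page faults: 7.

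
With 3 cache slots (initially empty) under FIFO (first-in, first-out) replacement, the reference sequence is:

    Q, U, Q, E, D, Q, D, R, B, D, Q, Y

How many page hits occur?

2

Q → miss, frames (Q)
U → miss, frames (Q U)
Q → hit
E → miss, frames (Q U E)
D → miss, evict Q, frames (U E D)
Q → miss, evict U, frames (E D Q)
D → hit
R → miss, evict E, frames (D Q R)
B → miss, evict D, frames (Q R B)
D → miss, evict Q, frames (R B D)
Q → miss, evict R, frames (B D Q)
Y → miss, evict B, frames (D Q Y)
Hits: 2.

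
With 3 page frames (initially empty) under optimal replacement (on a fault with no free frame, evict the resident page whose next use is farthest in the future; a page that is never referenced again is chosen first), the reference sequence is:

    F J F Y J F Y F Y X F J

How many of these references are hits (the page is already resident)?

F: miss, frames {F}
J: miss, frames {F,J}
F: hit
Y: miss, frames {F,J,Y}
J: hit
F: hit
Y: hit
F: hit
Y: hit
X: miss, evict Y, frames {F,J,X}
F: hit
J: hit
Hits: 8.

8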